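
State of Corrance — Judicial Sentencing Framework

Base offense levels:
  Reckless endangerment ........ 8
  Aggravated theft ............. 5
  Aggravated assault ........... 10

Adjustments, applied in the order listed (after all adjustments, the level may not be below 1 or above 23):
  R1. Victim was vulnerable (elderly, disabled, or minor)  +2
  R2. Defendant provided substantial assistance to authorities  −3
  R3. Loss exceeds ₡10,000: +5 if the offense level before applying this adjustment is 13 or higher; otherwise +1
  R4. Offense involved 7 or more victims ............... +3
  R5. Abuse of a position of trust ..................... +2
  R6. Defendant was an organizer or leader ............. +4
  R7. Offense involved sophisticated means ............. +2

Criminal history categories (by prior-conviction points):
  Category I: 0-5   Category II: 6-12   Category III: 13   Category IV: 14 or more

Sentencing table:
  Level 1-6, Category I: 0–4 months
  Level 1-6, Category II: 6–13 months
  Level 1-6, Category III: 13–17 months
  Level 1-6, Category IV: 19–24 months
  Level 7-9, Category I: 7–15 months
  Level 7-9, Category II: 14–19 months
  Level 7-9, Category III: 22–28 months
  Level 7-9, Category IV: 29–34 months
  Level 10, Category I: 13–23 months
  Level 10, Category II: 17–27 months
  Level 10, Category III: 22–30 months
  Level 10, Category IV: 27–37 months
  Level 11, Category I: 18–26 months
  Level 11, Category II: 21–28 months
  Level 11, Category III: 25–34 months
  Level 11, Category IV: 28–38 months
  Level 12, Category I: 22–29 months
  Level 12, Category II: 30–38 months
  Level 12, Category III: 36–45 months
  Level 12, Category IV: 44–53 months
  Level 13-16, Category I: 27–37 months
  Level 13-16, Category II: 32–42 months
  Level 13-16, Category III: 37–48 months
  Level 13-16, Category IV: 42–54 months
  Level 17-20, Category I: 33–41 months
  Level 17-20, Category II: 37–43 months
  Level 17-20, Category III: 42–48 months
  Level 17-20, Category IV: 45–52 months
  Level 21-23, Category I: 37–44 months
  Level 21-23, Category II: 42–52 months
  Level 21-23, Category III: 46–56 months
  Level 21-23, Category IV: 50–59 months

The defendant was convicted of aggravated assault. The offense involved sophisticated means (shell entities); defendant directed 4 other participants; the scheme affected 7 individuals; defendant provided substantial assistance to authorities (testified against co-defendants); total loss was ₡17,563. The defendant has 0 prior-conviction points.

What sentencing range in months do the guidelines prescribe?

33-41 months

Base offense level for aggravated assault: 10.
R2 applies: 10 − 3 = 7.
R3 applies (level before this adjustment is 7 < 13, so +1): 7 + 1 = 8.
R4 applies: 8 + 3 = 11.
R6 applies: 11 + 4 = 15.
R7 applies: 15 + 2 = 17.
Final offense level: 17.
Criminal history: 0 prior points → Category I (0-5).
Level 17 falls in the 17-20 band.
Grid: Level 17-20 × Category I = 33-41 months.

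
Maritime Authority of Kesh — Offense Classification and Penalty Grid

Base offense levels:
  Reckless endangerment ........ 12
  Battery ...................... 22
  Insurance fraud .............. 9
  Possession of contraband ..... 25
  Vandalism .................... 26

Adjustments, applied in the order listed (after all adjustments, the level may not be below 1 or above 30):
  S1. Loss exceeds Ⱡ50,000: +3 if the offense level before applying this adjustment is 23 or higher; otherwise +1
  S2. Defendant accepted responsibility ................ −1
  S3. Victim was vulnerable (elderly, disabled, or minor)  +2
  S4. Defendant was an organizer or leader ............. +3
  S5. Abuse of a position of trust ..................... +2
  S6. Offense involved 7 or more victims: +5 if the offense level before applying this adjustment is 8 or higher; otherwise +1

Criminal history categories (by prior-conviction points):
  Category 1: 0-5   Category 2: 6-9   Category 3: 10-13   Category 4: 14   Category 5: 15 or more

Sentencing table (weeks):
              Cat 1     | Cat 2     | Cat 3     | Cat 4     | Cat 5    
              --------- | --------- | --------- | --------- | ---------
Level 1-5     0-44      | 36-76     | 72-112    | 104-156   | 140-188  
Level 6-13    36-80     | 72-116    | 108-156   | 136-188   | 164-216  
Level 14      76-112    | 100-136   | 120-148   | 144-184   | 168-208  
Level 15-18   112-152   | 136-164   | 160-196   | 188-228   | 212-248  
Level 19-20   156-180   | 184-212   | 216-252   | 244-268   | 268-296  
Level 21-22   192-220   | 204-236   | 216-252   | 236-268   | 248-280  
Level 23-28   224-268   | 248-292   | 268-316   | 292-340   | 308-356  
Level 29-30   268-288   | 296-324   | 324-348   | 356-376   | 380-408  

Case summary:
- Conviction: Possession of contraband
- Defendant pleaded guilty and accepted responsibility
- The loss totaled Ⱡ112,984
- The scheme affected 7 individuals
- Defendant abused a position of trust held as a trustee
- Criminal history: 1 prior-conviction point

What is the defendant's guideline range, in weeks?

Base offense level for possession of contraband: 25.
S1 applies (level before this adjustment is 25 ≥ 23, so +3): 25 + 3 = 28.
S2 applies: 28 − 1 = 27.
S3 does not apply.
S4 does not apply.
S5 applies: 27 + 2 = 29.
S6 applies (level before this adjustment is 29 ≥ 8, so +5): 29 + 5 = 34.
Level 34 exceeds the maximum of 30; capped at 30.
Final offense level: 30.
Criminal history: 1 prior point → Category 1 (0-5).
Level 30 falls in the 29-30 band.
Grid: Level 29-30 × Category 1 = 268-288 weeks.

268-288 weeks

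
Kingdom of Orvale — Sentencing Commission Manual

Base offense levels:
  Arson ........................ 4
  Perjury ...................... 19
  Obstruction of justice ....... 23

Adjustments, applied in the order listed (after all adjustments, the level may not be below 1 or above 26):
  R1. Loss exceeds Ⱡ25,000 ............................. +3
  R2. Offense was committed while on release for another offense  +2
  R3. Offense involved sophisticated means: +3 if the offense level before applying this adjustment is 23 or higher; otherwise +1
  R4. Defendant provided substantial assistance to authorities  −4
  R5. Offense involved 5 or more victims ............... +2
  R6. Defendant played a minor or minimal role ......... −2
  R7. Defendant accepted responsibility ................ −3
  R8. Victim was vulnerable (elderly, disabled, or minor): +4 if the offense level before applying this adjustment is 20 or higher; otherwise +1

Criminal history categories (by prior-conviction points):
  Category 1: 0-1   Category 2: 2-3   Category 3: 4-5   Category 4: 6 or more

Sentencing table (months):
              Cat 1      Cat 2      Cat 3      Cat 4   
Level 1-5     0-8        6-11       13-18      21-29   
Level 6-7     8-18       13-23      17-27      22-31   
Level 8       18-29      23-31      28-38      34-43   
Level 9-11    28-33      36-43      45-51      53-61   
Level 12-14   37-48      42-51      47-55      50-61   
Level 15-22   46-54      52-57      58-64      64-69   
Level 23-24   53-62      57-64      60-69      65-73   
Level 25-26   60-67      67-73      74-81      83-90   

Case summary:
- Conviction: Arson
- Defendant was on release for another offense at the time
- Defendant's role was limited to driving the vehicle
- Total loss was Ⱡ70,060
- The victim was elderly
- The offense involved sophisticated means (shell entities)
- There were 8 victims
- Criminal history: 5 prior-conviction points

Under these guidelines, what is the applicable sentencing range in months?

45-51 months

Base offense level for arson: 4.
R1 applies: 4 + 3 = 7.
R2 applies: 7 + 2 = 9.
R3 applies (level before this adjustment is 9 < 23, so +1): 9 + 1 = 10.
R5 applies: 10 + 2 = 12.
R6 applies: 12 − 2 = 10.
R8 applies (level before this adjustment is 10 < 20, so +1): 10 + 1 = 11.
Final offense level: 11.
Criminal history: 5 prior points → Category 3 (4-5).
Level 11 falls in the 9-11 band.
Grid: Level 9-11 × Category 3 = 45-51 months.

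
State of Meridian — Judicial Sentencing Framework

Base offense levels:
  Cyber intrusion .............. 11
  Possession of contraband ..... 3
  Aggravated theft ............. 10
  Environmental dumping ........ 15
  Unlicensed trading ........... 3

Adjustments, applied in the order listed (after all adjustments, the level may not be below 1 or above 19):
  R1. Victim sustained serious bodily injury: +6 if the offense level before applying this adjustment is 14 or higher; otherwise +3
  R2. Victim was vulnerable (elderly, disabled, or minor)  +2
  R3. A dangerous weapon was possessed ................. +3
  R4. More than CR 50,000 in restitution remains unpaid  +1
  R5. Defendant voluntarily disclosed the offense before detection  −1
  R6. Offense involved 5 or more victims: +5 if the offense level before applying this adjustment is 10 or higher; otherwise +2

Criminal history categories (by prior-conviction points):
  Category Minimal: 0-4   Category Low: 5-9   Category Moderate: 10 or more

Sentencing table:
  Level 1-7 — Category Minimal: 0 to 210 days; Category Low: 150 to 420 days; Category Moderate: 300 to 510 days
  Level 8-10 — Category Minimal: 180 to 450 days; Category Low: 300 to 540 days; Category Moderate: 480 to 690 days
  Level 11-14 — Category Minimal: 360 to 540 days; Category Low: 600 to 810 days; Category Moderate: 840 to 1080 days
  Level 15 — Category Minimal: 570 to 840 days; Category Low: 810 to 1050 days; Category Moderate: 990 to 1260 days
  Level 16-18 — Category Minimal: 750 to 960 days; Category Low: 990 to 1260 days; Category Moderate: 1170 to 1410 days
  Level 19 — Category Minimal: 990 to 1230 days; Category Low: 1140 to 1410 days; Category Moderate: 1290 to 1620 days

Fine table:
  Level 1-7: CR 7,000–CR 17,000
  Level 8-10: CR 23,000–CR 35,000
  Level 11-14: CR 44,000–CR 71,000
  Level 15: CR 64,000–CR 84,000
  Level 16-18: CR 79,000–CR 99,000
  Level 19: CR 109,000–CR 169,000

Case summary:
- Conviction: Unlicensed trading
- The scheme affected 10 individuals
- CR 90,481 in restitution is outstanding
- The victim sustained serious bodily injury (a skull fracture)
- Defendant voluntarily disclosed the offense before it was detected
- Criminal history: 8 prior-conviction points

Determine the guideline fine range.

CR 23,000–CR 35,000

Base offense level for unlicensed trading: 3.
R1 applies (level before this adjustment is 3 < 14, so +3): 3 + 3 = 6.
R3 does not apply.
R4 applies: 6 + 1 = 7.
R5 applies: 7 − 1 = 6.
R6 applies (level before this adjustment is 6 < 10, so +2): 6 + 2 = 8.
Final offense level: 8.
Level 8 falls in the 8-10 band.
Fine table: Level 8-10 → CR 23,000–CR 35,000.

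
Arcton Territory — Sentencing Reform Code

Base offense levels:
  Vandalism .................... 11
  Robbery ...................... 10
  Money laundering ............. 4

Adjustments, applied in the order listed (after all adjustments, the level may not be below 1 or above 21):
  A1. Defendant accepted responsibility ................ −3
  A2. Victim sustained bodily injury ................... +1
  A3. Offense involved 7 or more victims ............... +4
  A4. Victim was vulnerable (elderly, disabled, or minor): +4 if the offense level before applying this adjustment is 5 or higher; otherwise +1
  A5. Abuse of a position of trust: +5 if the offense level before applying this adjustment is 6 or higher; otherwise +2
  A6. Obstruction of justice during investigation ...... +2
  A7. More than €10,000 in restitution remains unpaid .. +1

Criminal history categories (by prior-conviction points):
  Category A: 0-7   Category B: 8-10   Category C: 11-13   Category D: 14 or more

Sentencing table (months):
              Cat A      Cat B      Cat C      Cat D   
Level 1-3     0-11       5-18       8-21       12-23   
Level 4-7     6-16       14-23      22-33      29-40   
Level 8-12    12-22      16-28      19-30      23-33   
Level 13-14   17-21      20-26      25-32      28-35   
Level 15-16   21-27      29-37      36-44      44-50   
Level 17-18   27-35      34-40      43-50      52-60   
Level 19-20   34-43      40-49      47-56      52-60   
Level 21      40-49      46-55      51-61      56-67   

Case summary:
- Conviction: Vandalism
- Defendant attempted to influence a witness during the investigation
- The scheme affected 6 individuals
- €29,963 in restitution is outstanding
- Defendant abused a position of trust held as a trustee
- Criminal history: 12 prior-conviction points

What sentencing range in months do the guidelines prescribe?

Base offense level for vandalism: 11.
A5 applies (level before this adjustment is 11 ≥ 6, so +5): 11 + 5 = 16.
A6 applies: 16 + 2 = 18.
A7 applies: 18 + 1 = 19.
Final offense level: 19.
Criminal history: 12 prior points → Category C (11-13).
Level 19 falls in the 19-20 band.
Grid: Level 19-20 × Category C = 47-56 months.

47-56 months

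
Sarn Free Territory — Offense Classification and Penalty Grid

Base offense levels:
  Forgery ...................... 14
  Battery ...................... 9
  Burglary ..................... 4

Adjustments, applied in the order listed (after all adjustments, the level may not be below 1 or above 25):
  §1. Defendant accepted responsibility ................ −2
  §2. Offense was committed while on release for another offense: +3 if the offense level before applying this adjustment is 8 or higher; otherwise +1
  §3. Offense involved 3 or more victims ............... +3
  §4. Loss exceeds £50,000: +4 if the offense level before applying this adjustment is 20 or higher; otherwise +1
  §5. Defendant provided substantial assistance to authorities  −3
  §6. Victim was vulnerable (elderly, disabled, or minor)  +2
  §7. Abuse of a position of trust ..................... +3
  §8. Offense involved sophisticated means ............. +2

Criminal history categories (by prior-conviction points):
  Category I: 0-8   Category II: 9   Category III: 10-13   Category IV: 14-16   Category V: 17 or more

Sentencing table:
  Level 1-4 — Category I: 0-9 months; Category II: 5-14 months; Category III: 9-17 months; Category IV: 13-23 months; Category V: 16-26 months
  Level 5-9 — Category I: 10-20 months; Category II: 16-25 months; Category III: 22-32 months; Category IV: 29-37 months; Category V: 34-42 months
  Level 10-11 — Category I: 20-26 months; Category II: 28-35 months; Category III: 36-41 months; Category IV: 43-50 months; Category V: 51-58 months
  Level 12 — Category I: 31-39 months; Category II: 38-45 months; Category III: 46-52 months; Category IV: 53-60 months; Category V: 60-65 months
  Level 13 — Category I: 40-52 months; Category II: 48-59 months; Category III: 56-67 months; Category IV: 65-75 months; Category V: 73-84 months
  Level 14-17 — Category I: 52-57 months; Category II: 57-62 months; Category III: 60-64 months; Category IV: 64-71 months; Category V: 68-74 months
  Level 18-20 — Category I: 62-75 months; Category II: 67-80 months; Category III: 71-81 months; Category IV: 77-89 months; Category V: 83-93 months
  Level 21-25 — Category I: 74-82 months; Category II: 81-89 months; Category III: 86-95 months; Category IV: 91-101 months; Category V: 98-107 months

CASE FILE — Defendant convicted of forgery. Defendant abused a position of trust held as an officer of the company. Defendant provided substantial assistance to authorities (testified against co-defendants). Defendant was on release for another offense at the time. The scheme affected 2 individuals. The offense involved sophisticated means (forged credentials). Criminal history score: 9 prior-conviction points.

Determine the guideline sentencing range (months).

67-80 months

Base offense level for forgery: 14.
§2 applies (level before this adjustment is 14 ≥ 8, so +3): 14 + 3 = 17.
§5 applies: 17 − 3 = 14.
§6 does not apply.
§7 applies: 14 + 3 = 17.
§8 applies: 17 + 2 = 19.
Final offense level: 19.
Criminal history: 9 prior points → Category II (9).
Level 19 falls in the 18-20 band.
Grid: Level 18-20 × Category II = 67-80 months.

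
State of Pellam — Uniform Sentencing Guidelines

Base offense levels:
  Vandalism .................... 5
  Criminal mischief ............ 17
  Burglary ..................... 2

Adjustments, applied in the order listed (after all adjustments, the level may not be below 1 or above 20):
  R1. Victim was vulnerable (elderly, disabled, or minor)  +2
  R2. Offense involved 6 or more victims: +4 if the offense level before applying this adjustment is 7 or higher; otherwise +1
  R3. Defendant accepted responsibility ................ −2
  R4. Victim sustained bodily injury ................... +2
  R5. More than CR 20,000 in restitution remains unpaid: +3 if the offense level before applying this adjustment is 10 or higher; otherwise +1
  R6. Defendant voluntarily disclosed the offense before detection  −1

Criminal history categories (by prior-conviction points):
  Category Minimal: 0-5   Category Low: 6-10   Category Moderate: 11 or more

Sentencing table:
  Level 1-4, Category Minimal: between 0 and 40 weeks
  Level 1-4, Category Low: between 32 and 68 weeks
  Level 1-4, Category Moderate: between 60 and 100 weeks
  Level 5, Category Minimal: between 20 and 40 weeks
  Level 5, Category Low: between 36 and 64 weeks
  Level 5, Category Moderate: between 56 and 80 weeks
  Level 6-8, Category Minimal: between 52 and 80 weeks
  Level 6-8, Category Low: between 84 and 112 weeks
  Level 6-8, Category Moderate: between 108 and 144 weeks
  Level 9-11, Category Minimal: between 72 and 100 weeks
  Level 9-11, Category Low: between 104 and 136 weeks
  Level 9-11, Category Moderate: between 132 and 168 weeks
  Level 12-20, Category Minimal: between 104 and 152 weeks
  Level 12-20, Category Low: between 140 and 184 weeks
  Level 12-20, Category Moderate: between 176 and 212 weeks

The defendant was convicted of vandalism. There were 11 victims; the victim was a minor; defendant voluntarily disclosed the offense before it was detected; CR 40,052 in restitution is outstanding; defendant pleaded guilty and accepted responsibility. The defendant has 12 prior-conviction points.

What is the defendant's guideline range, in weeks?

Base offense level for vandalism: 5.
R1 applies: 5 + 2 = 7.
R2 applies (level before this adjustment is 7 ≥ 7, so +4): 7 + 4 = 11.
R3 applies: 11 − 2 = 9.
R5 applies (level before this adjustment is 9 < 10, so +1): 9 + 1 = 10.
R6 applies: 10 − 1 = 9.
Final offense level: 9.
Criminal history: 12 prior points → Category Moderate (11+).
Level 9 falls in the 9-11 band.
Grid: Level 9-11 × Category Moderate = 132-168 weeks.

132-168 weeks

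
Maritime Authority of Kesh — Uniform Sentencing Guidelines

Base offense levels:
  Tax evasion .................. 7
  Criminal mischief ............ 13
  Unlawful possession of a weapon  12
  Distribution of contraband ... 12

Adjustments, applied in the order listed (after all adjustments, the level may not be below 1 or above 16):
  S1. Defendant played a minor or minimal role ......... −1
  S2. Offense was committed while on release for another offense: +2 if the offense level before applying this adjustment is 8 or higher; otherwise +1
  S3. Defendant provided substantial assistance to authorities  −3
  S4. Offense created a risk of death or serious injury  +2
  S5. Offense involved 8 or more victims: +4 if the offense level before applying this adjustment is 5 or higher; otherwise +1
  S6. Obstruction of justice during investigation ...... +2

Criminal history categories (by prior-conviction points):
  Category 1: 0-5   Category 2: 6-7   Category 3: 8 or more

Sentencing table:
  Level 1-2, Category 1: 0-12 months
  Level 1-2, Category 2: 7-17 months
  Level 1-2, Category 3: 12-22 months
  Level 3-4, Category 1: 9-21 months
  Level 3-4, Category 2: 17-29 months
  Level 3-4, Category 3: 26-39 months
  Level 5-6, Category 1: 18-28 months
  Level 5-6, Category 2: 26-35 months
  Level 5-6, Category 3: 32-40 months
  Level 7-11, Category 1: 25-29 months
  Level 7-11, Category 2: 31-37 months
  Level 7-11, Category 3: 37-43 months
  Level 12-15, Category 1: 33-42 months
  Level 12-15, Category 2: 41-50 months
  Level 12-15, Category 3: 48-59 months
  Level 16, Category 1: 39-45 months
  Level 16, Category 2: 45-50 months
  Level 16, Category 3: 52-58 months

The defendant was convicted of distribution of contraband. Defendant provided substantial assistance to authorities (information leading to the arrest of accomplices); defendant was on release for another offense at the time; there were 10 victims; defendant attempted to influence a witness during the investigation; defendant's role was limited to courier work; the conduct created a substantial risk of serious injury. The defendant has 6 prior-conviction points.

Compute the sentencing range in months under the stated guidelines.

Base offense level for distribution of contraband: 12.
S1 applies: 12 − 1 = 11.
S2 applies (level before this adjustment is 11 ≥ 8, so +2): 11 + 2 = 13.
S3 applies: 13 − 3 = 10.
S4 applies: 10 + 2 = 12.
S5 applies (level before this adjustment is 12 ≥ 5, so +4): 12 + 4 = 16.
S6 applies: 16 + 2 = 18.
Level 18 exceeds the maximum of 16; capped at 16.
Final offense level: 16.
Criminal history: 6 prior points → Category 2 (6-7).
Level 16 falls in the 16 band.
Grid: Level 16 × Category 2 = 45-50 months.

45-50 months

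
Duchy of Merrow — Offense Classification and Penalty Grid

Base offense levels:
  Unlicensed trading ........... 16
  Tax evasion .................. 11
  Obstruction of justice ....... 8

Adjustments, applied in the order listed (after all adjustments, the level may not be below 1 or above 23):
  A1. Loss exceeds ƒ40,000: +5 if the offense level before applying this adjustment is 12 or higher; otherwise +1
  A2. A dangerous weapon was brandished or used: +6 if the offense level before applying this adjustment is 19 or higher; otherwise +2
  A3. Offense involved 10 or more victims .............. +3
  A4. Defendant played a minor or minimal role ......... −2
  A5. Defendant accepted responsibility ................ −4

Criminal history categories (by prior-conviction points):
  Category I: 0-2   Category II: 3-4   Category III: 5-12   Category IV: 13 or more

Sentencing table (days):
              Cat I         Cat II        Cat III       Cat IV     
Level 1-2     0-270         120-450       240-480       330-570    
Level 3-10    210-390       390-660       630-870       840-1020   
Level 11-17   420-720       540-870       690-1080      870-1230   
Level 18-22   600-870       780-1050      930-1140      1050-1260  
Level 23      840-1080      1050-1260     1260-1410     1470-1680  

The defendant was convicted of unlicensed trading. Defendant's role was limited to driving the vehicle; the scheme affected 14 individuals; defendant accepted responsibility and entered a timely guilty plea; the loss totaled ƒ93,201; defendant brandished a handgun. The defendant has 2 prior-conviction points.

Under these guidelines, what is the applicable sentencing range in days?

Base offense level for unlicensed trading: 16.
A1 applies (level before this adjustment is 16 ≥ 12, so +5): 16 + 5 = 21.
A2 applies (level before this adjustment is 21 ≥ 19, so +6): 21 + 6 = 27.
A3 applies: 27 + 3 = 30.
A4 applies: 30 − 2 = 28.
A5 applies: 28 − 4 = 24.
Level 24 exceeds the maximum of 23; capped at 23.
Final offense level: 23.
Criminal history: 2 prior points → Category I (0-2).
Level 23 falls in the 23 band.
Grid: Level 23 × Category I = 840-1080 days.

840-1080 days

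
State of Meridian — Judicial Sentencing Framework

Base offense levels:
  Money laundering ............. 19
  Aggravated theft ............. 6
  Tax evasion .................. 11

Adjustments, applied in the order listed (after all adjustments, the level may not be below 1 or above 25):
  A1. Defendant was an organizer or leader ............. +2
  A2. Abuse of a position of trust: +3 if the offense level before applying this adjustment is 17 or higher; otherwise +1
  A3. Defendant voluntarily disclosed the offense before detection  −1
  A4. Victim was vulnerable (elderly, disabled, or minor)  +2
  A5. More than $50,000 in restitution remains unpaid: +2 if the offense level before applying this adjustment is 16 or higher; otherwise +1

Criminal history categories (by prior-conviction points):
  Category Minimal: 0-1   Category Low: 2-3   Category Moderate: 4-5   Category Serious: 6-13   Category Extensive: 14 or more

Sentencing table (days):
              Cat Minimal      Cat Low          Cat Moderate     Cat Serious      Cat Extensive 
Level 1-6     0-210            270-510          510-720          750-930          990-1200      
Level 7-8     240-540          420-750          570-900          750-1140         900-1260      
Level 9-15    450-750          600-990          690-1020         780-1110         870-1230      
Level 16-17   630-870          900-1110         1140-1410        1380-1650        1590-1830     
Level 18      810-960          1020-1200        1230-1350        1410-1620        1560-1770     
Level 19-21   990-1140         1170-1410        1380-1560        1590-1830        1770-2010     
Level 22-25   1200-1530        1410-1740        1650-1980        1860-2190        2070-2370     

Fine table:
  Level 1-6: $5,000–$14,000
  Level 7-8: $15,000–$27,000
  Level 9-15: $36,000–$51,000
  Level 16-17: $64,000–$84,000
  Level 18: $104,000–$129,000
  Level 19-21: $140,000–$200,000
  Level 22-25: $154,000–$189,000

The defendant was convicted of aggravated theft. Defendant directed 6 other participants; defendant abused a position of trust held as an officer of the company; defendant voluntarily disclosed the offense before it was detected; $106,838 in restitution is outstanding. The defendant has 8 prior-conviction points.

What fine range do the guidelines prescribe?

Base offense level for aggravated theft: 6.
A1 applies: 6 + 2 = 8.
A2 applies (level before this adjustment is 8 < 17, so +1): 8 + 1 = 9.
A3 applies: 9 − 1 = 8.
A5 applies (level before this adjustment is 8 < 16, so +1): 8 + 1 = 9.
Final offense level: 9.
Level 9 falls in the 9-15 band.
Fine table: Level 9-15 → $36,000–$51,000.

$36,000–$51,000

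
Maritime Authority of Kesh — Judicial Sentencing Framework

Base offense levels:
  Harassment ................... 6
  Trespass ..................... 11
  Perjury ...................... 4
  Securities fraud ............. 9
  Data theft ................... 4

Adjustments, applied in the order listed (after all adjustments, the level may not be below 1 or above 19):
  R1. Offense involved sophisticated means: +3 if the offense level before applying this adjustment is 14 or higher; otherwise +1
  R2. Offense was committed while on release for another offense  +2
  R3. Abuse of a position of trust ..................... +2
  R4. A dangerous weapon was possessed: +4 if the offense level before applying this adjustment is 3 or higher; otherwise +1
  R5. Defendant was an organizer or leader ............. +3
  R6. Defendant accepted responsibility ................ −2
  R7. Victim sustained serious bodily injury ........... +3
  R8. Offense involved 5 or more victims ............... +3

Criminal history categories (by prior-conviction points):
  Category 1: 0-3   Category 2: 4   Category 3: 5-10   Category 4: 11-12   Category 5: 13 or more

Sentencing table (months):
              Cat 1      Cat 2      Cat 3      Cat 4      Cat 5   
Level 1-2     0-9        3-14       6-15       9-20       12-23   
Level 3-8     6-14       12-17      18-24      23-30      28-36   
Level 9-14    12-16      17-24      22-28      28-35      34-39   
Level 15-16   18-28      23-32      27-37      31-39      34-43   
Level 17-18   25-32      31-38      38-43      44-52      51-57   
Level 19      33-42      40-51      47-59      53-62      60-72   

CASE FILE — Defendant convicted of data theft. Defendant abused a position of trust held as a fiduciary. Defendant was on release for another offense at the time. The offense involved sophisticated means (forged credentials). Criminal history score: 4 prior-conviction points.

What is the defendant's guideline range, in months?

17-24 months

Base offense level for data theft: 4.
R1 applies (level before this adjustment is 4 < 14, so +1): 4 + 1 = 5.
R2 applies: 5 + 2 = 7.
R3 applies: 7 + 2 = 9.
R5 does not apply.
R6 does not apply.
Final offense level: 9.
Criminal history: 4 prior points → Category 2 (4).
Level 9 falls in the 9-14 band.
Grid: Level 9-14 × Category 2 = 17-24 months.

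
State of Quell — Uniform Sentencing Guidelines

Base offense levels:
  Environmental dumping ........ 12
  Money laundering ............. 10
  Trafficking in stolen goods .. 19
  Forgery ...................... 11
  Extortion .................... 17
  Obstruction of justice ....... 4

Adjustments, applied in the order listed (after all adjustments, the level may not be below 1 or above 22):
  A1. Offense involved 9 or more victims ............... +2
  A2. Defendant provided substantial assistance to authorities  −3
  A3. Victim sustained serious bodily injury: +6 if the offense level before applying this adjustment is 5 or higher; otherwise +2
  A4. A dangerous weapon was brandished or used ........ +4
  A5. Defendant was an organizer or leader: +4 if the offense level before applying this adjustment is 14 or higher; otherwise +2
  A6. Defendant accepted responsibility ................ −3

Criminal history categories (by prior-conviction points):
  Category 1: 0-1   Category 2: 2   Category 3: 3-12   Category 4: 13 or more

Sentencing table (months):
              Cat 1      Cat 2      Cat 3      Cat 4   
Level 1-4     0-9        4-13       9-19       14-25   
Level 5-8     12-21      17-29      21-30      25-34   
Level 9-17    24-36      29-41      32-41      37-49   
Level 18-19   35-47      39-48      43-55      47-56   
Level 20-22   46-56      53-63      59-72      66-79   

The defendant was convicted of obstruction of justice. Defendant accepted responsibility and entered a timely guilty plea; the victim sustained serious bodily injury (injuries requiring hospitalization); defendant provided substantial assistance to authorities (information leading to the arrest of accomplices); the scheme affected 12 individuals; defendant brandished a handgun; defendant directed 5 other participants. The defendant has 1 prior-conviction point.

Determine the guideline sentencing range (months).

Base offense level for obstruction of justice: 4.
A1 applies: 4 + 2 = 6.
A2 applies: 6 − 3 = 3.
A3 applies (level before this adjustment is 3 < 5, so +2): 3 + 2 = 5.
A4 applies: 5 + 4 = 9.
A5 applies (level before this adjustment is 9 < 14, so +2): 9 + 2 = 11.
A6 applies: 11 − 3 = 8.
Final offense level: 8.
Criminal history: 1 prior point → Category 1 (0-1).
Level 8 falls in the 5-8 band.
Grid: Level 5-8 × Category 1 = 12-21 months.

12-21 months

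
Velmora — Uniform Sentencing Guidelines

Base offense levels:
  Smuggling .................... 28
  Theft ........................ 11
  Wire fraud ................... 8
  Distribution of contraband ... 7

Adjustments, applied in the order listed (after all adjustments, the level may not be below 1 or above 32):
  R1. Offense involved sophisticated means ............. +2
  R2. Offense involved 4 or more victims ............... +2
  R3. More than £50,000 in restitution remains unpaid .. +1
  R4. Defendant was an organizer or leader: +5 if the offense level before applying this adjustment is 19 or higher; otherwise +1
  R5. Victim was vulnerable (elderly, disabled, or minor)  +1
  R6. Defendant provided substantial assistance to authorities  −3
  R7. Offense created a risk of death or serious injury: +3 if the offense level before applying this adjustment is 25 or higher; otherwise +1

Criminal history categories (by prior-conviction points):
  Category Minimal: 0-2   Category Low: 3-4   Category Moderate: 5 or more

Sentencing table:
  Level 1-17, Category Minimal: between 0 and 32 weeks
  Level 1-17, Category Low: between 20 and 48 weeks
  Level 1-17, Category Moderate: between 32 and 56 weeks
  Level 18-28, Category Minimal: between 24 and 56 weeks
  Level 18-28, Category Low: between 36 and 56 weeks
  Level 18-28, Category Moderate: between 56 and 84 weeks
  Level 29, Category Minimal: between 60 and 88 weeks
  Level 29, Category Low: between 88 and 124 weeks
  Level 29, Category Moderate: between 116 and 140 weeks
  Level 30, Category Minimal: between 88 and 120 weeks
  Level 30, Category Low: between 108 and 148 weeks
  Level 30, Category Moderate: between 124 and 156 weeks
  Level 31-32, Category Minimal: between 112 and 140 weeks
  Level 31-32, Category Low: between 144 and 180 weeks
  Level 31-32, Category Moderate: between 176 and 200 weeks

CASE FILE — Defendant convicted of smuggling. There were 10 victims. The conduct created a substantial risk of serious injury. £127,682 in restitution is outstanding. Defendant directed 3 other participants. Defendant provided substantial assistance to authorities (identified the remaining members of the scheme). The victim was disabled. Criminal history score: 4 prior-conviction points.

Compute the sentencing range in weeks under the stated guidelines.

Base offense level for smuggling: 28.
R2 applies: 28 + 2 = 30.
R3 applies: 30 + 1 = 31.
R4 applies (level before this adjustment is 31 ≥ 19, so +5): 31 + 5 = 36.
R5 applies: 36 + 1 = 37.
R6 applies: 37 − 3 = 34.
R7 applies (level before this adjustment is 34 ≥ 25, so +3): 34 + 3 = 37.
Level 37 exceeds the maximum of 32; capped at 32.
Final offense level: 32.
Criminal history: 4 prior points → Category Low (3-4).
Level 32 falls in the 31-32 band.
Grid: Level 31-32 × Category Low = 144-180 weeks.

144-180 weeks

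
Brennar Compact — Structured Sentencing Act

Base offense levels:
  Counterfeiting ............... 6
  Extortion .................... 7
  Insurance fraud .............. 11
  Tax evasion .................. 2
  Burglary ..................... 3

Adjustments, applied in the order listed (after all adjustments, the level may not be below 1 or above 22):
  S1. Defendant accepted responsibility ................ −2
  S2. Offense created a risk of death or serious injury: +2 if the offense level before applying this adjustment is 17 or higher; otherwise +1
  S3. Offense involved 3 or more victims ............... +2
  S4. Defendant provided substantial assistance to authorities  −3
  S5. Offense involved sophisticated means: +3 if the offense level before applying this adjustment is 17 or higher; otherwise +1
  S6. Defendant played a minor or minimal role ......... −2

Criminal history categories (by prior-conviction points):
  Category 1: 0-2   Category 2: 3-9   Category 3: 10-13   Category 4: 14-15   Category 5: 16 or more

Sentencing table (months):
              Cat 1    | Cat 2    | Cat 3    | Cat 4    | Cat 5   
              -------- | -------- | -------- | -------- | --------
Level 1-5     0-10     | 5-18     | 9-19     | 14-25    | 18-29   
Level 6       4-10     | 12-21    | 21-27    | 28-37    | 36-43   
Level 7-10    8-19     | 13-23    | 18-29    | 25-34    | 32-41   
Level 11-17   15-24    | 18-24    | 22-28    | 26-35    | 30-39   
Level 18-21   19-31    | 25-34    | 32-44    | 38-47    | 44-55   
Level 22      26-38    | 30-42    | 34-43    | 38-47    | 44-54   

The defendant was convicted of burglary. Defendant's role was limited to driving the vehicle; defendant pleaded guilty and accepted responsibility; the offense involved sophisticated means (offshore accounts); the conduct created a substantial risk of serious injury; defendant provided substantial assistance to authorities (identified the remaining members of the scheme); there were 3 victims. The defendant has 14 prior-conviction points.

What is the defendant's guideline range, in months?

Base offense level for burglary: 3.
S1 applies: 3 − 2 = 1.
S2 applies (level before this adjustment is 1 < 17, so +1): 1 + 1 = 2.
S3 applies: 2 + 2 = 4.
S4 applies: 4 − 3 = 1.
S5 applies (level before this adjustment is 1 < 17, so +1): 1 + 1 = 2.
S6 applies: 2 − 2 = 0.
Level 0 is below the minimum of 1; floored at 1.
Final offense level: 1.
Criminal history: 14 prior points → Category 4 (14-15).
Level 1 falls in the 1-5 band.
Grid: Level 1-5 × Category 4 = 14-25 months.

14-25 months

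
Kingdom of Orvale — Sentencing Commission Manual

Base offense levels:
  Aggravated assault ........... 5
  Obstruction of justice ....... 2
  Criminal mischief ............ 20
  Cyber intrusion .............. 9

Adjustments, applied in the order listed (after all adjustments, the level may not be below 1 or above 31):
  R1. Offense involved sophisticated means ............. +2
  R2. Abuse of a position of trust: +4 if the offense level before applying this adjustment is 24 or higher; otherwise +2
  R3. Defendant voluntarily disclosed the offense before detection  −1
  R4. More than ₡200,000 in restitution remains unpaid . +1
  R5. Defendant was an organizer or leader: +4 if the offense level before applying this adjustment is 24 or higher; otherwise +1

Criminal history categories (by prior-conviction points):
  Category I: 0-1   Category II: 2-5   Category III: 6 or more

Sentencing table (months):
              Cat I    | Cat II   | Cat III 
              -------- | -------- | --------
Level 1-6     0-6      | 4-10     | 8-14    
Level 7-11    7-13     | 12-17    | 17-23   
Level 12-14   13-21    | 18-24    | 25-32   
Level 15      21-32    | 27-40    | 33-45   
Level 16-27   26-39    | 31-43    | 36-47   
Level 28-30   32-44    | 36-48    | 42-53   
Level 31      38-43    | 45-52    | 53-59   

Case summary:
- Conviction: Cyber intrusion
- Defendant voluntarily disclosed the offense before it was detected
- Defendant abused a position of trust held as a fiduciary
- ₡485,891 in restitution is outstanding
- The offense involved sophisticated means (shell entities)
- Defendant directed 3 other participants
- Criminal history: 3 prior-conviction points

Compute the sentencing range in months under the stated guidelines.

Base offense level for cyber intrusion: 9.
R1 applies: 9 + 2 = 11.
R2 applies (level before this adjustment is 11 < 24, so +2): 11 + 2 = 13.
R3 applies: 13 − 1 = 12.
R4 applies: 12 + 1 = 13.
R5 applies (level before this adjustment is 13 < 24, so +1): 13 + 1 = 14.
Final offense level: 14.
Criminal history: 3 prior points → Category II (2-5).
Level 14 falls in the 12-14 band.
Grid: Level 12-14 × Category II = 18-24 months.

18-24 months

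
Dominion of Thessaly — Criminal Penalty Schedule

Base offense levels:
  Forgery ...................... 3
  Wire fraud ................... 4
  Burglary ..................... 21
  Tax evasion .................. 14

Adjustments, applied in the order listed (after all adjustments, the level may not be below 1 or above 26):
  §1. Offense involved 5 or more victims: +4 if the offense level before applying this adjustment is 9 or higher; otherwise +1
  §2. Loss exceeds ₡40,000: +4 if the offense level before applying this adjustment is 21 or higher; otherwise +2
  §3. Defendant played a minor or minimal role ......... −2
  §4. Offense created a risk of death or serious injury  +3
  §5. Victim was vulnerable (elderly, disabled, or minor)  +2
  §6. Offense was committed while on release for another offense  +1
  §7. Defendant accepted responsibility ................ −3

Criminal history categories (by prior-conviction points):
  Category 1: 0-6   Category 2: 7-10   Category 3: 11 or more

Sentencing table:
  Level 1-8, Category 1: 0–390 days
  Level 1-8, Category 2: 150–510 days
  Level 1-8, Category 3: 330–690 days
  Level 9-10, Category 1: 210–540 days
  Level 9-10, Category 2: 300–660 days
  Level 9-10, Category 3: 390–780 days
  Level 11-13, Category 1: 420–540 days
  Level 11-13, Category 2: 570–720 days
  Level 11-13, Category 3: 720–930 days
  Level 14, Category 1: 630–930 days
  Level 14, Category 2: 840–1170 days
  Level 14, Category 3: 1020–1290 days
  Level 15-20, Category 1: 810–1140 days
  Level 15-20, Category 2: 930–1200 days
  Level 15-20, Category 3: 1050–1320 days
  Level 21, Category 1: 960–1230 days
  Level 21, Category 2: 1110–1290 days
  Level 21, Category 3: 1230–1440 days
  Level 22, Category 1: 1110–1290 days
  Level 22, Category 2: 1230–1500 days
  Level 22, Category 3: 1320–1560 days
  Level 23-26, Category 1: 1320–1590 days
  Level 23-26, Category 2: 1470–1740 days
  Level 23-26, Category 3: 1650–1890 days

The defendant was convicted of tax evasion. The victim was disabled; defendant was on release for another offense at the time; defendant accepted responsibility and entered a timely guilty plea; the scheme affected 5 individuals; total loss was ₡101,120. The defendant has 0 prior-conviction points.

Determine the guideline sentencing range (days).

Base offense level for tax evasion: 14.
§1 applies (level before this adjustment is 14 ≥ 9, so +4): 14 + 4 = 18.
§2 applies (level before this adjustment is 18 < 21, so +2): 18 + 2 = 20.
§4 does not apply.
§5 applies: 20 + 2 = 22.
§6 applies: 22 + 1 = 23.
§7 applies: 23 − 3 = 20.
Final offense level: 20.
Criminal history: 0 prior points → Category 1 (0-6).
Level 20 falls in the 15-20 band.
Grid: Level 15-20 × Category 1 = 810-1140 days.

810-1140 days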